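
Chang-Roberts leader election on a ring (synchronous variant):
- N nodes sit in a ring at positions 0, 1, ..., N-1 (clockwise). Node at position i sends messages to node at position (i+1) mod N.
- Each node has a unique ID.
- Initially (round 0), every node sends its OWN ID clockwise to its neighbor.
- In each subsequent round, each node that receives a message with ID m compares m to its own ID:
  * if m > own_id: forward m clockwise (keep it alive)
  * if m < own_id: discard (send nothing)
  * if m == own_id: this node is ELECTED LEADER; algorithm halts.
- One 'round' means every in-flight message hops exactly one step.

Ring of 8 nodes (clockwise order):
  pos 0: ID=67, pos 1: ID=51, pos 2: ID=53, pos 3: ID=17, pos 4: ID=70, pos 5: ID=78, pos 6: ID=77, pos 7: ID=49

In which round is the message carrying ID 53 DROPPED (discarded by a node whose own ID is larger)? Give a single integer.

Round 1: pos1(id51) recv 67: fwd; pos2(id53) recv 51: drop; pos3(id17) recv 53: fwd; pos4(id70) recv 17: drop; pos5(id78) recv 70: drop; pos6(id77) recv 78: fwd; pos7(id49) recv 77: fwd; pos0(id67) recv 49: drop
Round 2: pos2(id53) recv 67: fwd; pos4(id70) recv 53: drop; pos7(id49) recv 78: fwd; pos0(id67) recv 77: fwd
Round 3: pos3(id17) recv 67: fwd; pos0(id67) recv 78: fwd; pos1(id51) recv 77: fwd
Round 4: pos4(id70) recv 67: drop; pos1(id51) recv 78: fwd; pos2(id53) recv 77: fwd
Round 5: pos2(id53) recv 78: fwd; pos3(id17) recv 77: fwd
Round 6: pos3(id17) recv 78: fwd; pos4(id70) recv 77: fwd
Round 7: pos4(id70) recv 78: fwd; pos5(id78) recv 77: drop
Round 8: pos5(id78) recv 78: ELECTED
Message ID 53 originates at pos 2; dropped at pos 4 in round 2

Answer: 2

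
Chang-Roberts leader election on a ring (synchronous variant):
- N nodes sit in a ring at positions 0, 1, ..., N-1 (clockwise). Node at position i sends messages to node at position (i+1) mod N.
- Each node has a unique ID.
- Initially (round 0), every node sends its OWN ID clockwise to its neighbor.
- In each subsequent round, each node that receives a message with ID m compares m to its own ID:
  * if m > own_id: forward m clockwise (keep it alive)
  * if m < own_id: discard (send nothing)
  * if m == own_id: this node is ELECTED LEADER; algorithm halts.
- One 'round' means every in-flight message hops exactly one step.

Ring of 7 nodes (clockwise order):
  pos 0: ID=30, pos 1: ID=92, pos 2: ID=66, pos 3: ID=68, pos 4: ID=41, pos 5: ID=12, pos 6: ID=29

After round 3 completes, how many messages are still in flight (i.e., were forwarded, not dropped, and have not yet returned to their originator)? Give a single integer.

Answer: 3

Derivation:
Round 1: pos1(id92) recv 30: drop; pos2(id66) recv 92: fwd; pos3(id68) recv 66: drop; pos4(id41) recv 68: fwd; pos5(id12) recv 41: fwd; pos6(id29) recv 12: drop; pos0(id30) recv 29: drop
Round 2: pos3(id68) recv 92: fwd; pos5(id12) recv 68: fwd; pos6(id29) recv 41: fwd
Round 3: pos4(id41) recv 92: fwd; pos6(id29) recv 68: fwd; pos0(id30) recv 41: fwd
After round 3: 3 messages still in flight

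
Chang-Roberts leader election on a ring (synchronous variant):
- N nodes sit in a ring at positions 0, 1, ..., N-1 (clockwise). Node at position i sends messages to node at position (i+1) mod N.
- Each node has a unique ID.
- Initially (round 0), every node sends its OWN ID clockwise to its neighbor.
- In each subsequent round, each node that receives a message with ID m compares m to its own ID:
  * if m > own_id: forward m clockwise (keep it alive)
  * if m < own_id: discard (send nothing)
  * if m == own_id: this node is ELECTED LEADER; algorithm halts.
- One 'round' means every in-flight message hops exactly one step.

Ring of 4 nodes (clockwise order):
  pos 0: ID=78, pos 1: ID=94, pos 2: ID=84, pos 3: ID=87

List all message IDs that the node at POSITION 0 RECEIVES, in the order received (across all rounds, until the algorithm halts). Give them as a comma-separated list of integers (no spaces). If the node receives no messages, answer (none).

Answer: 87,94

Derivation:
Round 1: pos1(id94) recv 78: drop; pos2(id84) recv 94: fwd; pos3(id87) recv 84: drop; pos0(id78) recv 87: fwd
Round 2: pos3(id87) recv 94: fwd; pos1(id94) recv 87: drop
Round 3: pos0(id78) recv 94: fwd
Round 4: pos1(id94) recv 94: ELECTED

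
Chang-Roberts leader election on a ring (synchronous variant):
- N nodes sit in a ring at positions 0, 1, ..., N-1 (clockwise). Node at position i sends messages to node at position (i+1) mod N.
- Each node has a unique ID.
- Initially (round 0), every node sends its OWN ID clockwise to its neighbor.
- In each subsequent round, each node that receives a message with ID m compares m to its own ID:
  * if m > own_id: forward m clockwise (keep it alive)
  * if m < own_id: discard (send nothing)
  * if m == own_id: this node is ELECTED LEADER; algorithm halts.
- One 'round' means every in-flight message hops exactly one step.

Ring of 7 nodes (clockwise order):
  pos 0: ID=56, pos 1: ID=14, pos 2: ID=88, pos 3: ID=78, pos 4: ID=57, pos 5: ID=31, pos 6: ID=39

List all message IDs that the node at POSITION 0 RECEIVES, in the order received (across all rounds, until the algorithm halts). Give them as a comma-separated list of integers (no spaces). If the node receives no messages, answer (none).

Round 1: pos1(id14) recv 56: fwd; pos2(id88) recv 14: drop; pos3(id78) recv 88: fwd; pos4(id57) recv 78: fwd; pos5(id31) recv 57: fwd; pos6(id39) recv 31: drop; pos0(id56) recv 39: drop
Round 2: pos2(id88) recv 56: drop; pos4(id57) recv 88: fwd; pos5(id31) recv 78: fwd; pos6(id39) recv 57: fwd
Round 3: pos5(id31) recv 88: fwd; pos6(id39) recv 78: fwd; pos0(id56) recv 57: fwd
Round 4: pos6(id39) recv 88: fwd; pos0(id56) recv 78: fwd; pos1(id14) recv 57: fwd
Round 5: pos0(id56) recv 88: fwd; pos1(id14) recv 78: fwd; pos2(id88) recv 57: drop
Round 6: pos1(id14) recv 88: fwd; pos2(id88) recv 78: drop
Round 7: pos2(id88) recv 88: ELECTED

Answer: 39,57,78,88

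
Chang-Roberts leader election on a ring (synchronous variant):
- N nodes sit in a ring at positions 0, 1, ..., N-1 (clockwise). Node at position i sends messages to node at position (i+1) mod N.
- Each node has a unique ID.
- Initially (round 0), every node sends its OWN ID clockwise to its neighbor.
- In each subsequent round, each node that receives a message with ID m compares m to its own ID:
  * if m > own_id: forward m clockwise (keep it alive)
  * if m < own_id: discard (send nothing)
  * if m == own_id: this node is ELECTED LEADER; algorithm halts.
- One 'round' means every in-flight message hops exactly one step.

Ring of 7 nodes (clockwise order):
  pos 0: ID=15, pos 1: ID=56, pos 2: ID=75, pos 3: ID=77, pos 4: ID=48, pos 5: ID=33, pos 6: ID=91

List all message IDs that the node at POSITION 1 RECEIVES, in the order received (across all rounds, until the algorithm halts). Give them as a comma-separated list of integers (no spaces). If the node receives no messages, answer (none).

Round 1: pos1(id56) recv 15: drop; pos2(id75) recv 56: drop; pos3(id77) recv 75: drop; pos4(id48) recv 77: fwd; pos5(id33) recv 48: fwd; pos6(id91) recv 33: drop; pos0(id15) recv 91: fwd
Round 2: pos5(id33) recv 77: fwd; pos6(id91) recv 48: drop; pos1(id56) recv 91: fwd
Round 3: pos6(id91) recv 77: drop; pos2(id75) recv 91: fwd
Round 4: pos3(id77) recv 91: fwd
Round 5: pos4(id48) recv 91: fwd
Round 6: pos5(id33) recv 91: fwd
Round 7: pos6(id91) recv 91: ELECTED

Answer: 15,91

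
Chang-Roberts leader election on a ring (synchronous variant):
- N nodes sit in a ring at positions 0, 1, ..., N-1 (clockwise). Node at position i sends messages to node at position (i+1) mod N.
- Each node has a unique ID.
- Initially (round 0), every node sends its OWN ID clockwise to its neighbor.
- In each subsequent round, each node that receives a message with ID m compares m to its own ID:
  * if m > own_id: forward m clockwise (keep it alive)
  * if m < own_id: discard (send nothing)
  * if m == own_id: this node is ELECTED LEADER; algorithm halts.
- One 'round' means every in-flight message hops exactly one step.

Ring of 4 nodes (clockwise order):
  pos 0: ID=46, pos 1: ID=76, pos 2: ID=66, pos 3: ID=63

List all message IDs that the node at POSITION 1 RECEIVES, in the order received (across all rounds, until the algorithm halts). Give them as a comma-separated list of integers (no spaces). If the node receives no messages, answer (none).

Round 1: pos1(id76) recv 46: drop; pos2(id66) recv 76: fwd; pos3(id63) recv 66: fwd; pos0(id46) recv 63: fwd
Round 2: pos3(id63) recv 76: fwd; pos0(id46) recv 66: fwd; pos1(id76) recv 63: drop
Round 3: pos0(id46) recv 76: fwd; pos1(id76) recv 66: drop
Round 4: pos1(id76) recv 76: ELECTED

Answer: 46,63,66,76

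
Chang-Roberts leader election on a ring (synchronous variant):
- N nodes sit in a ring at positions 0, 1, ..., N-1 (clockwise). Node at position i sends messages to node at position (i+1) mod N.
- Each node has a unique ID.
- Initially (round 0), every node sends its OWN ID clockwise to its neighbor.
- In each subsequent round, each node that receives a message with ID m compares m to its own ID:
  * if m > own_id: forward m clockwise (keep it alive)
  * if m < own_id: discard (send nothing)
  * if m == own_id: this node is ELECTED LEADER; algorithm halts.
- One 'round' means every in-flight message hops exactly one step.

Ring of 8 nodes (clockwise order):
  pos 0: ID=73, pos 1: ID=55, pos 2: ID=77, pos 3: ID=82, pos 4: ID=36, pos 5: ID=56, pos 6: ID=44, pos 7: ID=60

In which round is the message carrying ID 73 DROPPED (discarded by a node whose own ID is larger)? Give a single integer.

Round 1: pos1(id55) recv 73: fwd; pos2(id77) recv 55: drop; pos3(id82) recv 77: drop; pos4(id36) recv 82: fwd; pos5(id56) recv 36: drop; pos6(id44) recv 56: fwd; pos7(id60) recv 44: drop; pos0(id73) recv 60: drop
Round 2: pos2(id77) recv 73: drop; pos5(id56) recv 82: fwd; pos7(id60) recv 56: drop
Round 3: pos6(id44) recv 82: fwd
Round 4: pos7(id60) recv 82: fwd
Round 5: pos0(id73) recv 82: fwd
Round 6: pos1(id55) recv 82: fwd
Round 7: pos2(id77) recv 82: fwd
Round 8: pos3(id82) recv 82: ELECTED
Message ID 73 originates at pos 0; dropped at pos 2 in round 2

Answer: 2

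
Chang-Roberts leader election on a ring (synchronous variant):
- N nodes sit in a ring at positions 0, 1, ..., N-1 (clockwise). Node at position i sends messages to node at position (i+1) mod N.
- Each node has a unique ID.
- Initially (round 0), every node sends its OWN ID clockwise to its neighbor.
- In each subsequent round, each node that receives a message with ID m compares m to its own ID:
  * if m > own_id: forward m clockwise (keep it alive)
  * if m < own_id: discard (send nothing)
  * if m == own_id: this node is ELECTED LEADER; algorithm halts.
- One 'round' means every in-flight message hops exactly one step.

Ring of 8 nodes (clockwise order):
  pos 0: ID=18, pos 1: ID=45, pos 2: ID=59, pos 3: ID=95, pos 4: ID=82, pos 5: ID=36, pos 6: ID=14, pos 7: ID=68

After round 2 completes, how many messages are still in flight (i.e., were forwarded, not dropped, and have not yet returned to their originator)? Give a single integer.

Round 1: pos1(id45) recv 18: drop; pos2(id59) recv 45: drop; pos3(id95) recv 59: drop; pos4(id82) recv 95: fwd; pos5(id36) recv 82: fwd; pos6(id14) recv 36: fwd; pos7(id68) recv 14: drop; pos0(id18) recv 68: fwd
Round 2: pos5(id36) recv 95: fwd; pos6(id14) recv 82: fwd; pos7(id68) recv 36: drop; pos1(id45) recv 68: fwd
After round 2: 3 messages still in flight

Answer: 3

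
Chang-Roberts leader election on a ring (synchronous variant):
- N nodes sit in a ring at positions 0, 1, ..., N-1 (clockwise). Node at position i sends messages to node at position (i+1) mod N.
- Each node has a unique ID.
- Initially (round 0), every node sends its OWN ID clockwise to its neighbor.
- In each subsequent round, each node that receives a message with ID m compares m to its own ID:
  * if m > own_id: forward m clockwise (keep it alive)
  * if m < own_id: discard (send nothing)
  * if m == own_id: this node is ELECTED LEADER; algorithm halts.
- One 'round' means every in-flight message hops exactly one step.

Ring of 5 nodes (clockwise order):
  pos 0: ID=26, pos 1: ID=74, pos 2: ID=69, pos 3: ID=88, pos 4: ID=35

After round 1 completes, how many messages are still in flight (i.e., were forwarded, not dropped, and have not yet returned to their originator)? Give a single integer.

Answer: 3

Derivation:
Round 1: pos1(id74) recv 26: drop; pos2(id69) recv 74: fwd; pos3(id88) recv 69: drop; pos4(id35) recv 88: fwd; pos0(id26) recv 35: fwd
After round 1: 3 messages still in flight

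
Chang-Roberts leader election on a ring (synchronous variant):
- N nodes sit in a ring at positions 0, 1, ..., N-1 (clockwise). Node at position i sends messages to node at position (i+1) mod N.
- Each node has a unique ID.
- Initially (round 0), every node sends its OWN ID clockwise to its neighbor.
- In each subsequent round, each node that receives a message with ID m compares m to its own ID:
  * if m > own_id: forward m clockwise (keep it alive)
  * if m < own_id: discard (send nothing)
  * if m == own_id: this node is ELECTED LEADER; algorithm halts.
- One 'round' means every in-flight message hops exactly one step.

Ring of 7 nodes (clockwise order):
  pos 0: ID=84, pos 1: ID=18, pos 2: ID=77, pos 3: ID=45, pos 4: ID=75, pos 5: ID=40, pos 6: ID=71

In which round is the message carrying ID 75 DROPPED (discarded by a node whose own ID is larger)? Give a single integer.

Answer: 3

Derivation:
Round 1: pos1(id18) recv 84: fwd; pos2(id77) recv 18: drop; pos3(id45) recv 77: fwd; pos4(id75) recv 45: drop; pos5(id40) recv 75: fwd; pos6(id71) recv 40: drop; pos0(id84) recv 71: drop
Round 2: pos2(id77) recv 84: fwd; pos4(id75) recv 77: fwd; pos6(id71) recv 75: fwd
Round 3: pos3(id45) recv 84: fwd; pos5(id40) recv 77: fwd; pos0(id84) recv 75: drop
Round 4: pos4(id75) recv 84: fwd; pos6(id71) recv 77: fwd
Round 5: pos5(id40) recv 84: fwd; pos0(id84) recv 77: drop
Round 6: pos6(id71) recv 84: fwd
Round 7: pos0(id84) recv 84: ELECTED
Message ID 75 originates at pos 4; dropped at pos 0 in round 3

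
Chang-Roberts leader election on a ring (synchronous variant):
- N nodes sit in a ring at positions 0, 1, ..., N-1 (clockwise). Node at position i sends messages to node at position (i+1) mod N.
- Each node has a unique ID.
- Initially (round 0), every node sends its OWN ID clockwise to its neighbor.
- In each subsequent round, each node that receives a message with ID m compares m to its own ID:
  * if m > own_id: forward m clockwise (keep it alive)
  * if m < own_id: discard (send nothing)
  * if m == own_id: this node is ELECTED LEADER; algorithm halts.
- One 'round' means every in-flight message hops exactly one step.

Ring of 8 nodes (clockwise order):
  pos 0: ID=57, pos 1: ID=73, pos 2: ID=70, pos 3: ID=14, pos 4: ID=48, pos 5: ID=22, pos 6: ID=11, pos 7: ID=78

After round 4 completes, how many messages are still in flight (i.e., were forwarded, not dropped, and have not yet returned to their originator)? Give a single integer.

Round 1: pos1(id73) recv 57: drop; pos2(id70) recv 73: fwd; pos3(id14) recv 70: fwd; pos4(id48) recv 14: drop; pos5(id22) recv 48: fwd; pos6(id11) recv 22: fwd; pos7(id78) recv 11: drop; pos0(id57) recv 78: fwd
Round 2: pos3(id14) recv 73: fwd; pos4(id48) recv 70: fwd; pos6(id11) recv 48: fwd; pos7(id78) recv 22: drop; pos1(id73) recv 78: fwd
Round 3: pos4(id48) recv 73: fwd; pos5(id22) recv 70: fwd; pos7(id78) recv 48: drop; pos2(id70) recv 78: fwd
Round 4: pos5(id22) recv 73: fwd; pos6(id11) recv 70: fwd; pos3(id14) recv 78: fwd
After round 4: 3 messages still in flight

Answer: 3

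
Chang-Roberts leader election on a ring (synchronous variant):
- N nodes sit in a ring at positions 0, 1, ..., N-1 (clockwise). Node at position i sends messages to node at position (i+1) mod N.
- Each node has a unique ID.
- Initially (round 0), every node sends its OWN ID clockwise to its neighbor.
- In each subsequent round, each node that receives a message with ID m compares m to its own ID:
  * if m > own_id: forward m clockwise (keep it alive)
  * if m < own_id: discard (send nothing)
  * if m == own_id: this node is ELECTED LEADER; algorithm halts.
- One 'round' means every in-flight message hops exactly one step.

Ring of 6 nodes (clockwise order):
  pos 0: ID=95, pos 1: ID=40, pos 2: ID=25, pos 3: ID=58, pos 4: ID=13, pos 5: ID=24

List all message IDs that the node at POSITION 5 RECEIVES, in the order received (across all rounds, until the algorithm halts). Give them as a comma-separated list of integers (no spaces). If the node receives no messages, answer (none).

Round 1: pos1(id40) recv 95: fwd; pos2(id25) recv 40: fwd; pos3(id58) recv 25: drop; pos4(id13) recv 58: fwd; pos5(id24) recv 13: drop; pos0(id95) recv 24: drop
Round 2: pos2(id25) recv 95: fwd; pos3(id58) recv 40: drop; pos5(id24) recv 58: fwd
Round 3: pos3(id58) recv 95: fwd; pos0(id95) recv 58: drop
Round 4: pos4(id13) recv 95: fwd
Round 5: pos5(id24) recv 95: fwd
Round 6: pos0(id95) recv 95: ELECTED

Answer: 13,58,95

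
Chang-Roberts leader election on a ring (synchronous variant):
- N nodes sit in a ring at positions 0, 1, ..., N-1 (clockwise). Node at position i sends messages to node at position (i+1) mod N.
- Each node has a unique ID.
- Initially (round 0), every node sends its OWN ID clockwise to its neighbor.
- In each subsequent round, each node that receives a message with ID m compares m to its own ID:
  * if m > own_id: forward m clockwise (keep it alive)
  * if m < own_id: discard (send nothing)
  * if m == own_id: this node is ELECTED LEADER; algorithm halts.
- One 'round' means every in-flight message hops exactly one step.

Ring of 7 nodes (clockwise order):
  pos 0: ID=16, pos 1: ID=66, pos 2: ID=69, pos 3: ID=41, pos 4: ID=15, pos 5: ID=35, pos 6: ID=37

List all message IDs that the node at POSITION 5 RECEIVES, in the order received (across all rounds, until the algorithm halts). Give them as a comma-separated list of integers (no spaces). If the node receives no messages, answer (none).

Round 1: pos1(id66) recv 16: drop; pos2(id69) recv 66: drop; pos3(id41) recv 69: fwd; pos4(id15) recv 41: fwd; pos5(id35) recv 15: drop; pos6(id37) recv 35: drop; pos0(id16) recv 37: fwd
Round 2: pos4(id15) recv 69: fwd; pos5(id35) recv 41: fwd; pos1(id66) recv 37: drop
Round 3: pos5(id35) recv 69: fwd; pos6(id37) recv 41: fwd
Round 4: pos6(id37) recv 69: fwd; pos0(id16) recv 41: fwd
Round 5: pos0(id16) recv 69: fwd; pos1(id66) recv 41: drop
Round 6: pos1(id66) recv 69: fwd
Round 7: pos2(id69) recv 69: ELECTED

Answer: 15,41,69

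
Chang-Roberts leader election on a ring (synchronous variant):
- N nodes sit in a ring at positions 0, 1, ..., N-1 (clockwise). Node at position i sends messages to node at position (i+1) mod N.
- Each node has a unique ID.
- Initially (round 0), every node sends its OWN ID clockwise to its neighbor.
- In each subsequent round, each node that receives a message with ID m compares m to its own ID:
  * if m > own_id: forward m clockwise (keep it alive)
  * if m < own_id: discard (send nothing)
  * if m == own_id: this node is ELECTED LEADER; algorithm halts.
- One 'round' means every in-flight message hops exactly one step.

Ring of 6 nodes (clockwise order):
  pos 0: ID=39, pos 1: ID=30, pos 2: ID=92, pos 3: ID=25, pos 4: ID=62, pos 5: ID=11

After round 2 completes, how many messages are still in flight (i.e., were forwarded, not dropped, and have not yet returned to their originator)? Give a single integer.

Answer: 2

Derivation:
Round 1: pos1(id30) recv 39: fwd; pos2(id92) recv 30: drop; pos3(id25) recv 92: fwd; pos4(id62) recv 25: drop; pos5(id11) recv 62: fwd; pos0(id39) recv 11: drop
Round 2: pos2(id92) recv 39: drop; pos4(id62) recv 92: fwd; pos0(id39) recv 62: fwd
After round 2: 2 messages still in flight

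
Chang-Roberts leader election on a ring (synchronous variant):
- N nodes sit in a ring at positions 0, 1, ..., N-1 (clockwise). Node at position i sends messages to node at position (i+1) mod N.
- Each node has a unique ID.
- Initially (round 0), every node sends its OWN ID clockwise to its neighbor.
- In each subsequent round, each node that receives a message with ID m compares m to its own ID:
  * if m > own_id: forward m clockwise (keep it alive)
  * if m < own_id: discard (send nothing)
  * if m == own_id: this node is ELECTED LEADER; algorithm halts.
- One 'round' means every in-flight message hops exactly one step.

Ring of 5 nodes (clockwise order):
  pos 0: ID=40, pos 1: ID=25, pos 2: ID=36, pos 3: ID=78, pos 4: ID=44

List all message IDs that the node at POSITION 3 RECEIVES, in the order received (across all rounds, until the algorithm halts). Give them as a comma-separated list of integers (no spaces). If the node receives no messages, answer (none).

Round 1: pos1(id25) recv 40: fwd; pos2(id36) recv 25: drop; pos3(id78) recv 36: drop; pos4(id44) recv 78: fwd; pos0(id40) recv 44: fwd
Round 2: pos2(id36) recv 40: fwd; pos0(id40) recv 78: fwd; pos1(id25) recv 44: fwd
Round 3: pos3(id78) recv 40: drop; pos1(id25) recv 78: fwd; pos2(id36) recv 44: fwd
Round 4: pos2(id36) recv 78: fwd; pos3(id78) recv 44: drop
Round 5: pos3(id78) recv 78: ELECTED

Answer: 36,40,44,78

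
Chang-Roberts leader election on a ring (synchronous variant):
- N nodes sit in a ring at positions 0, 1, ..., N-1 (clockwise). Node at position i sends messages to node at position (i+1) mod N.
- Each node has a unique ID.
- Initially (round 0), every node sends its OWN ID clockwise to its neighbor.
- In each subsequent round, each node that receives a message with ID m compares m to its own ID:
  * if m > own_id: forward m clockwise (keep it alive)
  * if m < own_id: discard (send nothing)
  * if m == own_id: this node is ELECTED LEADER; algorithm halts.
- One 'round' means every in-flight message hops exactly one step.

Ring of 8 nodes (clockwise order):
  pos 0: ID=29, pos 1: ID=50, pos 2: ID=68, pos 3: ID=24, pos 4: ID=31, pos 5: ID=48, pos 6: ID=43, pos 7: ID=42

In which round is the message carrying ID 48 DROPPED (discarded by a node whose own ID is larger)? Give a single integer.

Round 1: pos1(id50) recv 29: drop; pos2(id68) recv 50: drop; pos3(id24) recv 68: fwd; pos4(id31) recv 24: drop; pos5(id48) recv 31: drop; pos6(id43) recv 48: fwd; pos7(id42) recv 43: fwd; pos0(id29) recv 42: fwd
Round 2: pos4(id31) recv 68: fwd; pos7(id42) recv 48: fwd; pos0(id29) recv 43: fwd; pos1(id50) recv 42: drop
Round 3: pos5(id48) recv 68: fwd; pos0(id29) recv 48: fwd; pos1(id50) recv 43: drop
Round 4: pos6(id43) recv 68: fwd; pos1(id50) recv 48: drop
Round 5: pos7(id42) recv 68: fwd
Round 6: pos0(id29) recv 68: fwd
Round 7: pos1(id50) recv 68: fwd
Round 8: pos2(id68) recv 68: ELECTED
Message ID 48 originates at pos 5; dropped at pos 1 in round 4

Answer: 4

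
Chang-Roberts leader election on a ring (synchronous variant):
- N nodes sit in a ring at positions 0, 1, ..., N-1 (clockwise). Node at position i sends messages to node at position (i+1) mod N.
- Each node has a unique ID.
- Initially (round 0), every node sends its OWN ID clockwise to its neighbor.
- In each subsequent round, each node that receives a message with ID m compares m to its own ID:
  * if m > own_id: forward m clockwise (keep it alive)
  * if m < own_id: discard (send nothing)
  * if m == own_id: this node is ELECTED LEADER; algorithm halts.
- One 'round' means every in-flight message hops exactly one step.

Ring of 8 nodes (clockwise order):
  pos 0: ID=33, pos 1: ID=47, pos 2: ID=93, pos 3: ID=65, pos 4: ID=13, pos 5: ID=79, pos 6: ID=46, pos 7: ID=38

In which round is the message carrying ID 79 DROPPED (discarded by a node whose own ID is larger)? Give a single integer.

Answer: 5

Derivation:
Round 1: pos1(id47) recv 33: drop; pos2(id93) recv 47: drop; pos3(id65) recv 93: fwd; pos4(id13) recv 65: fwd; pos5(id79) recv 13: drop; pos6(id46) recv 79: fwd; pos7(id38) recv 46: fwd; pos0(id33) recv 38: fwd
Round 2: pos4(id13) recv 93: fwd; pos5(id79) recv 65: drop; pos7(id38) recv 79: fwd; pos0(id33) recv 46: fwd; pos1(id47) recv 38: drop
Round 3: pos5(id79) recv 93: fwd; pos0(id33) recv 79: fwd; pos1(id47) recv 46: drop
Round 4: pos6(id46) recv 93: fwd; pos1(id47) recv 79: fwd
Round 5: pos7(id38) recv 93: fwd; pos2(id93) recv 79: drop
Round 6: pos0(id33) recv 93: fwd
Round 7: pos1(id47) recv 93: fwd
Round 8: pos2(id93) recv 93: ELECTED
Message ID 79 originates at pos 5; dropped at pos 2 in round 5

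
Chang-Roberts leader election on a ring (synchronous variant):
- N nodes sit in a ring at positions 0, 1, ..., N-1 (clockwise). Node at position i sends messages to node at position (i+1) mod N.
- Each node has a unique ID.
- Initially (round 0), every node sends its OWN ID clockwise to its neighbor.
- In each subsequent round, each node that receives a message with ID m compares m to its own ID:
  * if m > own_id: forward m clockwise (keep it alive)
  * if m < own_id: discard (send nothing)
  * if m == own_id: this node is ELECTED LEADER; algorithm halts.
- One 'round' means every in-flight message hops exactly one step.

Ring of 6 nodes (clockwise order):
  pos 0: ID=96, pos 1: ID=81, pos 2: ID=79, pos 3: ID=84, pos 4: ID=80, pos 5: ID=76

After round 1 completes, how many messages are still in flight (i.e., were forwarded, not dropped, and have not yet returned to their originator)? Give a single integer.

Round 1: pos1(id81) recv 96: fwd; pos2(id79) recv 81: fwd; pos3(id84) recv 79: drop; pos4(id80) recv 84: fwd; pos5(id76) recv 80: fwd; pos0(id96) recv 76: drop
After round 1: 4 messages still in flight

Answer: 4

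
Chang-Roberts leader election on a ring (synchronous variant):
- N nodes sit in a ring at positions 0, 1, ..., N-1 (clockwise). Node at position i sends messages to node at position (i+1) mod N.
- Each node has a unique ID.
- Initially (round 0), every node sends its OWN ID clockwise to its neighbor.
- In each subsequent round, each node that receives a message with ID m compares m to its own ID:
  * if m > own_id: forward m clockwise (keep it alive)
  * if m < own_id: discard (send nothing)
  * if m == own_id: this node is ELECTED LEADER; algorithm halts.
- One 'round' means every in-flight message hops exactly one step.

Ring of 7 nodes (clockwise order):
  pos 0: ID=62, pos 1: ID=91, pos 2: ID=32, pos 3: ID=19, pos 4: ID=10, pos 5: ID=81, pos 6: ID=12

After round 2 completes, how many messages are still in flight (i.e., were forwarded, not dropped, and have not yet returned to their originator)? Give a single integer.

Round 1: pos1(id91) recv 62: drop; pos2(id32) recv 91: fwd; pos3(id19) recv 32: fwd; pos4(id10) recv 19: fwd; pos5(id81) recv 10: drop; pos6(id12) recv 81: fwd; pos0(id62) recv 12: drop
Round 2: pos3(id19) recv 91: fwd; pos4(id10) recv 32: fwd; pos5(id81) recv 19: drop; pos0(id62) recv 81: fwd
After round 2: 3 messages still in flight

Answer: 3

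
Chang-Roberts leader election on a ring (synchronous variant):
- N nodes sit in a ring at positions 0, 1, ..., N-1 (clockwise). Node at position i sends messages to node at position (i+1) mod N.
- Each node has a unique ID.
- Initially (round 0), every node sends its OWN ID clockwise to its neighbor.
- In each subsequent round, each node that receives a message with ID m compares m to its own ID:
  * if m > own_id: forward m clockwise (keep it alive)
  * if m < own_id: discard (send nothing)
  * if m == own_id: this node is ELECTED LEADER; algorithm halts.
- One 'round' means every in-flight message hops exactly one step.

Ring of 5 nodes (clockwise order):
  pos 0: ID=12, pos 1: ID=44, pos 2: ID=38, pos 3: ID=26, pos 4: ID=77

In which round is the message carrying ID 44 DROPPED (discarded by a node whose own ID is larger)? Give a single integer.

Answer: 3

Derivation:
Round 1: pos1(id44) recv 12: drop; pos2(id38) recv 44: fwd; pos3(id26) recv 38: fwd; pos4(id77) recv 26: drop; pos0(id12) recv 77: fwd
Round 2: pos3(id26) recv 44: fwd; pos4(id77) recv 38: drop; pos1(id44) recv 77: fwd
Round 3: pos4(id77) recv 44: drop; pos2(id38) recv 77: fwd
Round 4: pos3(id26) recv 77: fwd
Round 5: pos4(id77) recv 77: ELECTED
Message ID 44 originates at pos 1; dropped at pos 4 in round 3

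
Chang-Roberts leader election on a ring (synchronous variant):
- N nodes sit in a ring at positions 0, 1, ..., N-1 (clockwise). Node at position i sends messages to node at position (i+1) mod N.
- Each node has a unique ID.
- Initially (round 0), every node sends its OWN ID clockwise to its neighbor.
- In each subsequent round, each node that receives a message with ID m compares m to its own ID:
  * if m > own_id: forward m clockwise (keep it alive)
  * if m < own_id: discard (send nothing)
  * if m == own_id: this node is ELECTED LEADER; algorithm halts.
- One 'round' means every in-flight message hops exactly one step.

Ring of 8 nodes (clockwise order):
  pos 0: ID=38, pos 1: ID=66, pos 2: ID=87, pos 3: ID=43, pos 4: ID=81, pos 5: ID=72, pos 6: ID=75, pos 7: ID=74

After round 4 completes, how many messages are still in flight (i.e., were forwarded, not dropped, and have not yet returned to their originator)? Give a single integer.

Round 1: pos1(id66) recv 38: drop; pos2(id87) recv 66: drop; pos3(id43) recv 87: fwd; pos4(id81) recv 43: drop; pos5(id72) recv 81: fwd; pos6(id75) recv 72: drop; pos7(id74) recv 75: fwd; pos0(id38) recv 74: fwd
Round 2: pos4(id81) recv 87: fwd; pos6(id75) recv 81: fwd; pos0(id38) recv 75: fwd; pos1(id66) recv 74: fwd
Round 3: pos5(id72) recv 87: fwd; pos7(id74) recv 81: fwd; pos1(id66) recv 75: fwd; pos2(id87) recv 74: drop
Round 4: pos6(id75) recv 87: fwd; pos0(id38) recv 81: fwd; pos2(id87) recv 75: drop
After round 4: 2 messages still in flight

Answer: 2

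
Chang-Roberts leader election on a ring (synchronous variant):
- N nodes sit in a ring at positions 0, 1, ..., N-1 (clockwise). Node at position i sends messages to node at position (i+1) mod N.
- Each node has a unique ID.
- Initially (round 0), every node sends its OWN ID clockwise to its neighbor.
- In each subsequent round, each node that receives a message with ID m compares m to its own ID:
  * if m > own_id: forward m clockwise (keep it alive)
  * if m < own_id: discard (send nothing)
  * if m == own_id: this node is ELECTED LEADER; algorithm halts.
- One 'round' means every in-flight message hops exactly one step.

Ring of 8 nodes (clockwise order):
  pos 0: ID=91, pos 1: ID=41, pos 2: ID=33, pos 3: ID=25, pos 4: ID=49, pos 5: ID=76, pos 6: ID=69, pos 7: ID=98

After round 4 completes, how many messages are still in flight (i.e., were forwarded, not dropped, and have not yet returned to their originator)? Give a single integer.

Answer: 2

Derivation:
Round 1: pos1(id41) recv 91: fwd; pos2(id33) recv 41: fwd; pos3(id25) recv 33: fwd; pos4(id49) recv 25: drop; pos5(id76) recv 49: drop; pos6(id69) recv 76: fwd; pos7(id98) recv 69: drop; pos0(id91) recv 98: fwd
Round 2: pos2(id33) recv 91: fwd; pos3(id25) recv 41: fwd; pos4(id49) recv 33: drop; pos7(id98) recv 76: drop; pos1(id41) recv 98: fwd
Round 3: pos3(id25) recv 91: fwd; pos4(id49) recv 41: drop; pos2(id33) recv 98: fwd
Round 4: pos4(id49) recv 91: fwd; pos3(id25) recv 98: fwd
After round 4: 2 messages still in flight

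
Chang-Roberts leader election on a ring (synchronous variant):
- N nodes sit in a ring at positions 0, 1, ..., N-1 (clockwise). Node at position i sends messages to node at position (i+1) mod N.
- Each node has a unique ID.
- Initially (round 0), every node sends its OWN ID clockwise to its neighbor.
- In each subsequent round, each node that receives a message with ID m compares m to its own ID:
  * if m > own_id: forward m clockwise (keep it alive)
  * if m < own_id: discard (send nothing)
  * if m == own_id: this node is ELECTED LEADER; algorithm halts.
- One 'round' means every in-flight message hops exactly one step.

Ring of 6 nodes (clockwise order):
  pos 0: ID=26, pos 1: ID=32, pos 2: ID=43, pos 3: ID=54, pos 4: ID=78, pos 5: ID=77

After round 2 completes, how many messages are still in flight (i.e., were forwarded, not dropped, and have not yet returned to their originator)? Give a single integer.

Answer: 2

Derivation:
Round 1: pos1(id32) recv 26: drop; pos2(id43) recv 32: drop; pos3(id54) recv 43: drop; pos4(id78) recv 54: drop; pos5(id77) recv 78: fwd; pos0(id26) recv 77: fwd
Round 2: pos0(id26) recv 78: fwd; pos1(id32) recv 77: fwd
After round 2: 2 messages still in flight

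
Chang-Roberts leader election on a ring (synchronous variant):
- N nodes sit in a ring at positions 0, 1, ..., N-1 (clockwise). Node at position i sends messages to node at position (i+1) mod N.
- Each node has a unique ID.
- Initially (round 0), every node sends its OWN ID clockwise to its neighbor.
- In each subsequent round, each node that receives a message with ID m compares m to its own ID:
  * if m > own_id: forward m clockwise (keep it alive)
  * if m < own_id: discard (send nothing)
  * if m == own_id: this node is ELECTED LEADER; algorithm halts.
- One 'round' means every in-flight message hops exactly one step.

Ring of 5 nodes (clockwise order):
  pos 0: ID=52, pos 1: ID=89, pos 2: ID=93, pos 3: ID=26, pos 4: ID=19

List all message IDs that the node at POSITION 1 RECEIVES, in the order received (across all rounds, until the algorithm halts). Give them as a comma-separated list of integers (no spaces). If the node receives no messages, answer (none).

Answer: 52,93

Derivation:
Round 1: pos1(id89) recv 52: drop; pos2(id93) recv 89: drop; pos3(id26) recv 93: fwd; pos4(id19) recv 26: fwd; pos0(id52) recv 19: drop
Round 2: pos4(id19) recv 93: fwd; pos0(id52) recv 26: drop
Round 3: pos0(id52) recv 93: fwd
Round 4: pos1(id89) recv 93: fwd
Round 5: pos2(id93) recv 93: ELECTED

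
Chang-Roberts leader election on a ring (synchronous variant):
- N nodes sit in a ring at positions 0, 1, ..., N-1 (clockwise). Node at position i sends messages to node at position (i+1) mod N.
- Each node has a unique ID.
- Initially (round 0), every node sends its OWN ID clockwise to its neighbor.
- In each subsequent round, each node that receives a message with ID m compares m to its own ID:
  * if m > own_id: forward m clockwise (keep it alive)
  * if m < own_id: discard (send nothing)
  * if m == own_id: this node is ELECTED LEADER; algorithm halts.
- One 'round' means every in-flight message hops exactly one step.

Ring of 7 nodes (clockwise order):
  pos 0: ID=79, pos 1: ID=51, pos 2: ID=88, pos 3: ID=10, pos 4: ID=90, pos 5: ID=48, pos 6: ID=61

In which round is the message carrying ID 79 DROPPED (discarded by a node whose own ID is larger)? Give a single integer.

Answer: 2

Derivation:
Round 1: pos1(id51) recv 79: fwd; pos2(id88) recv 51: drop; pos3(id10) recv 88: fwd; pos4(id90) recv 10: drop; pos5(id48) recv 90: fwd; pos6(id61) recv 48: drop; pos0(id79) recv 61: drop
Round 2: pos2(id88) recv 79: drop; pos4(id90) recv 88: drop; pos6(id61) recv 90: fwd
Round 3: pos0(id79) recv 90: fwd
Round 4: pos1(id51) recv 90: fwd
Round 5: pos2(id88) recv 90: fwd
Round 6: pos3(id10) recv 90: fwd
Round 7: pos4(id90) recv 90: ELECTED
Message ID 79 originates at pos 0; dropped at pos 2 in round 2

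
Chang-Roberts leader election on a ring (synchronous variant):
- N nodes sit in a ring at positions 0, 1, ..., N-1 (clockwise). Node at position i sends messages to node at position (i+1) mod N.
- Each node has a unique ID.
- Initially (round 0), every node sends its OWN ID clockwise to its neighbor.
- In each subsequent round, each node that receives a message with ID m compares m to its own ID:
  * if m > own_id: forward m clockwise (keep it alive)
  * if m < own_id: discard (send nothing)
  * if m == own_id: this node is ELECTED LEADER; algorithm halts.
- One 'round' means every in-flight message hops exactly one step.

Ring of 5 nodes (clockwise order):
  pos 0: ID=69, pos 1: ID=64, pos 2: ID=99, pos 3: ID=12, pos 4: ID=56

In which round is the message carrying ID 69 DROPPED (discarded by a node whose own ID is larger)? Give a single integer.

Round 1: pos1(id64) recv 69: fwd; pos2(id99) recv 64: drop; pos3(id12) recv 99: fwd; pos4(id56) recv 12: drop; pos0(id69) recv 56: drop
Round 2: pos2(id99) recv 69: drop; pos4(id56) recv 99: fwd
Round 3: pos0(id69) recv 99: fwd
Round 4: pos1(id64) recv 99: fwd
Round 5: pos2(id99) recv 99: ELECTED
Message ID 69 originates at pos 0; dropped at pos 2 in round 2

Answer: 2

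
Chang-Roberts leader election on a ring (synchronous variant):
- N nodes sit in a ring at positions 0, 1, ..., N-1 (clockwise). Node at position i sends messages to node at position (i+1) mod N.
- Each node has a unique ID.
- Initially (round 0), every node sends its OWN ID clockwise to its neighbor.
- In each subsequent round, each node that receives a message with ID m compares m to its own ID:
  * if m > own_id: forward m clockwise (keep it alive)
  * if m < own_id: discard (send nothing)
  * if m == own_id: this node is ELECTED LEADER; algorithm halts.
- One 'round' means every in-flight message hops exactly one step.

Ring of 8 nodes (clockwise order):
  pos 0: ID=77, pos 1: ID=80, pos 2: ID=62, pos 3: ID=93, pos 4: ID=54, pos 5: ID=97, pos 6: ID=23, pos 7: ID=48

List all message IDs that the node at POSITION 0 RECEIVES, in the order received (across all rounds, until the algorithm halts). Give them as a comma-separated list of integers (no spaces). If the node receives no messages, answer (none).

Answer: 48,97

Derivation:
Round 1: pos1(id80) recv 77: drop; pos2(id62) recv 80: fwd; pos3(id93) recv 62: drop; pos4(id54) recv 93: fwd; pos5(id97) recv 54: drop; pos6(id23) recv 97: fwd; pos7(id48) recv 23: drop; pos0(id77) recv 48: drop
Round 2: pos3(id93) recv 80: drop; pos5(id97) recv 93: drop; pos7(id48) recv 97: fwd
Round 3: pos0(id77) recv 97: fwd
Round 4: pos1(id80) recv 97: fwd
Round 5: pos2(id62) recv 97: fwd
Round 6: pos3(id93) recv 97: fwd
Round 7: pos4(id54) recv 97: fwd
Round 8: pos5(id97) recv 97: ELECTED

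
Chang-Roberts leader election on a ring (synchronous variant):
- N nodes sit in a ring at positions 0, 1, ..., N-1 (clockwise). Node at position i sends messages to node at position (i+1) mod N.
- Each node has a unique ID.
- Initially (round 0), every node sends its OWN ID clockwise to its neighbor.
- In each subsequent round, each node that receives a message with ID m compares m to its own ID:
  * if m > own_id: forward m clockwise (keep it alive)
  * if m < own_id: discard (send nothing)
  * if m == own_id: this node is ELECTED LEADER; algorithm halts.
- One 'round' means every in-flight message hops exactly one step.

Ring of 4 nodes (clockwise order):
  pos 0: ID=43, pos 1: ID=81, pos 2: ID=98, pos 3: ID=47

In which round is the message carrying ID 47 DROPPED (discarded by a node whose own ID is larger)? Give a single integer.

Answer: 2

Derivation:
Round 1: pos1(id81) recv 43: drop; pos2(id98) recv 81: drop; pos3(id47) recv 98: fwd; pos0(id43) recv 47: fwd
Round 2: pos0(id43) recv 98: fwd; pos1(id81) recv 47: drop
Round 3: pos1(id81) recv 98: fwd
Round 4: pos2(id98) recv 98: ELECTED
Message ID 47 originates at pos 3; dropped at pos 1 in round 2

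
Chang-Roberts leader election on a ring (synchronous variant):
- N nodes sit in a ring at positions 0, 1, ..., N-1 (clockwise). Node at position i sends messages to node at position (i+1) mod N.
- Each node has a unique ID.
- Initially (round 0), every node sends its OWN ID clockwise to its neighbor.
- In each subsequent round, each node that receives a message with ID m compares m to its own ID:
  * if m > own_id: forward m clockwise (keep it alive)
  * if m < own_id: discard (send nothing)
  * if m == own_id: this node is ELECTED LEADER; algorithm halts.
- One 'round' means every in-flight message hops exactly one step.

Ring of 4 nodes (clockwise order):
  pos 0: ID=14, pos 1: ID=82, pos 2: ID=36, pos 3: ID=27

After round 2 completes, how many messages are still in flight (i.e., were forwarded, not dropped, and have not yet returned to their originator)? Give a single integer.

Round 1: pos1(id82) recv 14: drop; pos2(id36) recv 82: fwd; pos3(id27) recv 36: fwd; pos0(id14) recv 27: fwd
Round 2: pos3(id27) recv 82: fwd; pos0(id14) recv 36: fwd; pos1(id82) recv 27: drop
After round 2: 2 messages still in flight

Answer: 2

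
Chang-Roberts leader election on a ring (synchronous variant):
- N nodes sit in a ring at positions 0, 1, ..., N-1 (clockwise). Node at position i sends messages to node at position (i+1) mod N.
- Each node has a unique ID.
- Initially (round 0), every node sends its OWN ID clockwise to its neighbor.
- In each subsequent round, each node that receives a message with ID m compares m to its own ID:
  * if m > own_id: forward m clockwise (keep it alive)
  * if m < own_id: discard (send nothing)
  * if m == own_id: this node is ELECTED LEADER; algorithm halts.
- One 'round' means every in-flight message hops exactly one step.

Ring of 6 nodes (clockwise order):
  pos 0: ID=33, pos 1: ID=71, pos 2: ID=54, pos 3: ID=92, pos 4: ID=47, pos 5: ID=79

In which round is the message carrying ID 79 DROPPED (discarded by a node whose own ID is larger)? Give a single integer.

Round 1: pos1(id71) recv 33: drop; pos2(id54) recv 71: fwd; pos3(id92) recv 54: drop; pos4(id47) recv 92: fwd; pos5(id79) recv 47: drop; pos0(id33) recv 79: fwd
Round 2: pos3(id92) recv 71: drop; pos5(id79) recv 92: fwd; pos1(id71) recv 79: fwd
Round 3: pos0(id33) recv 92: fwd; pos2(id54) recv 79: fwd
Round 4: pos1(id71) recv 92: fwd; pos3(id92) recv 79: drop
Round 5: pos2(id54) recv 92: fwd
Round 6: pos3(id92) recv 92: ELECTED
Message ID 79 originates at pos 5; dropped at pos 3 in round 4

Answer: 4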